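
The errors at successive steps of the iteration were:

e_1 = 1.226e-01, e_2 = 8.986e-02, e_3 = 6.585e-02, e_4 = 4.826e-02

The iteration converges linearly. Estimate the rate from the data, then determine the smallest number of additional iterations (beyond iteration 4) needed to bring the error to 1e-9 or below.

57

Rate ρ ≈ e_4/e_3 = 4.826e-02/6.585e-02 = 0.7329.
After j more steps, e_{4+j} ≈ 4.826e-02·ρ^j; need ρ^j ≤ 1e-9/4.826e-02 = 2.07211e-08.
j ≥ ln(2.07211e-08)/ln(0.7329) = -17.6921/-0.31075 = 56.934.
So 57 more iterations are needed.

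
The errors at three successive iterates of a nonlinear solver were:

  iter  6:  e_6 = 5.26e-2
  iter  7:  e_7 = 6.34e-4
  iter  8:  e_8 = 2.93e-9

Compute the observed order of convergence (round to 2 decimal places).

2.78

p ≈ ln(e_8/e_7) / ln(e_7/e_6)
  = ln(2.93e-9/6.34e-4) / ln(6.34e-4/5.26e-2)
  = ln(4.62145e-06) / ln(0.0120532)
  = -12.28480 / -4.41843 ≈ 2.78035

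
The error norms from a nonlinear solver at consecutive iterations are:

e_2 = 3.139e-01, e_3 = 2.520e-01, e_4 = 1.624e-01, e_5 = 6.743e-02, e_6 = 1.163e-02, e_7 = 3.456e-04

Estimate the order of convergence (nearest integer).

2

Consecutive ratios: e_7/e_6 = 3.456e-04/1.163e-02 = 0.0297163, e_6/e_5 = 1.163e-02/6.743e-02 = 0.172475.
p ≈ ln(0.0297163)/ln(0.172475) = -3.5161/-1.7575 ≈ 2.00.
So the convergence is quadratic (order 2).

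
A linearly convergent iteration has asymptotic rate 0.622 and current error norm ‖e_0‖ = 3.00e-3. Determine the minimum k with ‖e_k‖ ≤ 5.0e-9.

After k steps, ‖e_k‖ ≈ 3.00e-3·0.622^k.
Need 0.622^k ≤ 5.0e-9/3.00e-3 = 1.66667e-06.
k ≥ ln(1.66667e-06)/ln(0.622) = -13.3047/-0.47482 = 28.021.
Smallest integer k = 29.

29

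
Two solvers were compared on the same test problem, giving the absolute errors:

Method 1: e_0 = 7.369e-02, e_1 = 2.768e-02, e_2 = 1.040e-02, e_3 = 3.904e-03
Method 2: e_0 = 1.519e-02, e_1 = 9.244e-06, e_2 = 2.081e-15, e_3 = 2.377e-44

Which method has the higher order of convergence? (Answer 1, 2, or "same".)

2

Method 1: p ≈ ln(3.904e-03/1.040e-02)/ln(1.040e-02/2.768e-02) ≈ 1.00.
Method 2: p ≈ ln(2.377e-44/2.081e-15)/ln(2.081e-15/9.244e-06) ≈ 3.00.
Method 2 has the higher order (≈3.0 vs ≈1.0).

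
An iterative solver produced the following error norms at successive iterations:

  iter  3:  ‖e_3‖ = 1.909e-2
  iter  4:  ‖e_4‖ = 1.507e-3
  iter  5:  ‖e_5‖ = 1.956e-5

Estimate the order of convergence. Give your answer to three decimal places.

p ≈ ln(‖e_5‖/‖e_4‖) / ln(‖e_4‖/‖e_3‖)
  = ln(1.956e-5/1.507e-3) / ln(1.507e-3/1.909e-2)
  = ln(0.0129794) / ln(0.0789419)
  = -4.344392 / -2.539043 ≈ 1.711035

1.711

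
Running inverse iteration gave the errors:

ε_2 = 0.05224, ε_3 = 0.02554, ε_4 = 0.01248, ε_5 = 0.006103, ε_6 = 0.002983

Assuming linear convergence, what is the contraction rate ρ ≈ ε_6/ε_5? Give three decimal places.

ρ ≈ ε_6/ε_5 = 0.002983/0.006103 = 0.48878

0.489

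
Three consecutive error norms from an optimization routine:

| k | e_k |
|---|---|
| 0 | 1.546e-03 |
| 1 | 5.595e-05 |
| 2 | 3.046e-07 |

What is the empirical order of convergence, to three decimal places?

1.571

p ≈ ln(e_2/e_1) / ln(e_1/e_0)
  = ln(3.046e-07/5.595e-05) / ln(5.595e-05/1.546e-03)
  = ln(0.00544415) / ln(0.0361902)
  = -5.213214 / -3.318967 ≈ 1.570734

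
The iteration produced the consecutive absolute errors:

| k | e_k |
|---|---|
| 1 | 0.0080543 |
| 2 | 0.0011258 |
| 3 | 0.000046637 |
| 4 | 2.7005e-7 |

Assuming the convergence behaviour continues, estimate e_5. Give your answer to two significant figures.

First estimate the order: p ≈ ln(e_4/e_3) / ln(e_3/e_2) = ln(2.7005e-7/0.000046637)/ln(0.000046637/0.0011258) = ln(0.00579047)/ln(0.0414257) ≈ 1.6180.
Then e_5 ≈ e_4·(e_4/e_3)^p = 2.7005e-7·(0.00579047)^1.6180 = 2.7005e-7·0.000239922 ≈ 6.479e-11.

6.5e-11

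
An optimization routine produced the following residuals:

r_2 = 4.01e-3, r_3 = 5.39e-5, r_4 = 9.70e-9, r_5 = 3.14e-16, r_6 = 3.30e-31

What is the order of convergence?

2

Consecutive ratios: r_6/r_5 = 3.30e-31/3.14e-16 = 1.05096e-15, r_5/r_4 = 3.14e-16/9.70e-9 = 3.23711e-08.
p ≈ ln(1.05096e-15)/ln(3.23711e-08) = -34.4891/-17.2460 ≈ 2.00.
So the convergence is quadratic (order 2).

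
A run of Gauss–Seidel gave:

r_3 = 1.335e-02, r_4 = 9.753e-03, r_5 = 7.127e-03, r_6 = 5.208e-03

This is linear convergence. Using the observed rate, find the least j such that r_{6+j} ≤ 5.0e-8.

37

Rate ρ ≈ r_6/r_5 = 5.208e-03/7.127e-03 = 0.7307.
After j more steps, r_{6+j} ≈ 5.208e-03·ρ^j; need ρ^j ≤ 5.0e-8/5.208e-03 = 9.60061e-06.
j ≥ ln(9.60061e-06)/ln(0.7307) = -11.5537/-0.31375 = 36.825.
So 37 more iterations are needed.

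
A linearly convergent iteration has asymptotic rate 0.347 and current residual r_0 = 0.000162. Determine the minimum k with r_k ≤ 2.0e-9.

After k steps, r_k ≈ 0.000162·0.347^k.
Need 0.347^k ≤ 2.0e-9/0.000162 = 1.23457e-05.
k ≥ ln(1.23457e-05)/ln(0.347) = -11.3022/-1.05843 = 10.678.
Smallest integer k = 11.

11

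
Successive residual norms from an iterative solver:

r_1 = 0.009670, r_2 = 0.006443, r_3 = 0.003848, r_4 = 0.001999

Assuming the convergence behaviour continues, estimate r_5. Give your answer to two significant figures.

First estimate the order: p ≈ ln(r_4/r_3) / ln(r_3/r_2) = ln(0.001999/0.003848)/ln(0.003848/0.006443) = ln(0.519491)/ln(0.597237) ≈ 1.2706.
Then r_5 ≈ r_4·(r_4/r_3)^p = 0.001999·(0.519491)^1.2706 = 0.001999·0.435124 ≈ 0.0008698.

8.7e-4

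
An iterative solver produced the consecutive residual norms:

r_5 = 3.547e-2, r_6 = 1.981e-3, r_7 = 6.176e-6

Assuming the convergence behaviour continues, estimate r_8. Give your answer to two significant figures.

6.0e-11

First estimate the order: p ≈ ln(r_7/r_6) / ln(r_6/r_5) = ln(6.176e-6/1.981e-3)/ln(1.981e-3/3.547e-2) = ln(0.00311762)/ln(0.05585) ≈ 2.0002.
Then r_8 ≈ r_7·(r_7/r_6)^p = 6.176e-6·(0.00311762)^2.0002 = 6.176e-6·9.70834e-06 ≈ 5.996e-11.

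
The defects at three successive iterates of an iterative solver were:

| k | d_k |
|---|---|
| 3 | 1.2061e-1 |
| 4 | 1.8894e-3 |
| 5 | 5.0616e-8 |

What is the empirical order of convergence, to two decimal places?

p ≈ ln(d_5/d_4) / ln(d_4/d_3)
  = ln(5.0616e-8/1.8894e-3) / ln(1.8894e-3/1.2061e-1)
  = ln(2.67895e-05) / ln(0.0156654)
  = -10.52750 / -4.15630 ≈ 2.53290

2.53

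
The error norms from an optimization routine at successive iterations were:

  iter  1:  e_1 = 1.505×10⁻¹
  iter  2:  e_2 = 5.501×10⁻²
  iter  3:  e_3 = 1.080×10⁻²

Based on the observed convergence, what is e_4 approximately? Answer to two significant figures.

First estimate the order: p ≈ ln(e_3/e_2) / ln(e_2/e_1) = ln(1.080×10⁻²/5.501×10⁻²)/ln(5.501×10⁻²/1.505×10⁻¹) = ln(0.196328)/ln(0.365515) ≈ 1.6175.
Then e_4 ≈ e_3·(e_3/e_2)^p = 1.080×10⁻²·(0.196328)^1.6175 = 1.080×10⁻²·0.0718454 ≈ 0.0007759.

7.8e-4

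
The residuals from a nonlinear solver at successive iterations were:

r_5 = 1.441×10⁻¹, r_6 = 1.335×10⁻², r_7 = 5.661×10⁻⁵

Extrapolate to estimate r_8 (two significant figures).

First estimate the order: p ≈ ln(r_7/r_6) / ln(r_6/r_5) = ln(5.661×10⁻⁵/1.335×10⁻²)/ln(1.335×10⁻²/1.441×10⁻¹) = ln(0.00424045)/ln(0.092644) ≈ 2.2964.
Then r_8 ≈ r_7·(r_7/r_6)^p = 5.661×10⁻⁵·(0.00424045)^2.2964 = 5.661×10⁻⁵·3.56114e-06 ≈ 2.016e-10.

2.0e-10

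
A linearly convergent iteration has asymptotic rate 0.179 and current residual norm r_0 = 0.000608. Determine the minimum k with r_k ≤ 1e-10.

10

After k steps, r_k ≈ 0.000608·0.179^k.
Need 0.179^k ≤ 1e-10/0.000608 = 1.64474e-07.
k ≥ ln(1.64474e-07)/ln(0.179) = -15.6205/-1.72037 = 9.080.
Smallest integer k = 10.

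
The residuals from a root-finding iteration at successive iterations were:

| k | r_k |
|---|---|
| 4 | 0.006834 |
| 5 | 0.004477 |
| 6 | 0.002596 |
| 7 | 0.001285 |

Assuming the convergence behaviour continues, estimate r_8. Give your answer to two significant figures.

5.2e-4

First estimate the order: p ≈ ln(r_7/r_6) / ln(r_6/r_5) = ln(0.001285/0.002596)/ln(0.002596/0.004477) = ln(0.494992)/ln(0.579853) ≈ 1.2903.
Then r_8 ≈ r_7·(r_7/r_6)^p = 0.001285·(0.494992)^1.2903 = 0.001285·0.40359 ≈ 0.0005186.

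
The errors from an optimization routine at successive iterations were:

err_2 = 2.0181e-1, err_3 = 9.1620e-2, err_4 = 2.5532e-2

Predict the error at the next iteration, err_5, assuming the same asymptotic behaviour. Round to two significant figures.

3.2e-3

First estimate the order: p ≈ ln(err_4/err_3) / ln(err_3/err_2) = ln(2.5532e-2/9.1620e-2)/ln(9.1620e-2/2.0181e-1) = ln(0.278673)/ln(0.453991) ≈ 1.6180.
Then err_5 ≈ err_4·(err_4/err_3)^p = 2.5532e-2·(0.278673)^1.6180 = 2.5532e-2·0.126521 ≈ 0.00323.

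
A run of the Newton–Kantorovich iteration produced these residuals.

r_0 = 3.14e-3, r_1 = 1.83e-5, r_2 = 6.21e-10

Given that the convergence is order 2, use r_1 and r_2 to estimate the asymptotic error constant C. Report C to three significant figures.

1.85

C ≈ r_2 / r_1^2
  = 6.21e-10 / (1.83e-5)^2
  = 6.21e-10 / 3.3489e-10 ≈ 1.8543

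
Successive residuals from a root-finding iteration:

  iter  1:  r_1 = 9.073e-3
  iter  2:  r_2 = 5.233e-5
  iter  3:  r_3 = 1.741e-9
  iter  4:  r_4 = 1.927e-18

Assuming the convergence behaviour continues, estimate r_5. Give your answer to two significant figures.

First estimate the order: p ≈ ln(r_4/r_3) / ln(r_3/r_2) = ln(1.927e-18/1.741e-9)/ln(1.741e-9/5.233e-5) = ln(1.10684e-09)/ln(3.32696e-05) ≈ 2.0000.
Then r_5 ≈ r_4·(r_4/r_3)^p = 1.927e-18·(1.10684e-09)^2.0000 = 1.927e-18·1.22509e-18 ≈ 2.361e-36.

2.4e-36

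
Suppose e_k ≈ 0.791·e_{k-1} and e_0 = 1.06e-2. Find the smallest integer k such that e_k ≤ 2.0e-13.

After k steps, e_k ≈ 1.06e-2·0.791^k.
Need 0.791^k ≤ 2.0e-13/1.06e-2 = 1.88679e-11.
k ≥ ln(1.88679e-11)/ln(0.791) = -24.6936/-0.23446 = 105.321.
Smallest integer k = 106.

106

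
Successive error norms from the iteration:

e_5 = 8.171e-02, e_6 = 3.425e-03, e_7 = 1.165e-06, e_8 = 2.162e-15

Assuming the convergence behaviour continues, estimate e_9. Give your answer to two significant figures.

First estimate the order: p ≈ ln(e_8/e_7) / ln(e_7/e_6) = ln(2.162e-15/1.165e-06)/ln(1.165e-06/3.425e-03) = ln(1.85579e-09)/ln(0.000340146) ≈ 2.5175.
Then e_9 ≈ e_8·(e_8/e_7)^p = 2.162e-15·(1.85579e-09)^2.5175 = 2.162e-15·1.04357e-22 ≈ 2.256e-37.

2.3e-37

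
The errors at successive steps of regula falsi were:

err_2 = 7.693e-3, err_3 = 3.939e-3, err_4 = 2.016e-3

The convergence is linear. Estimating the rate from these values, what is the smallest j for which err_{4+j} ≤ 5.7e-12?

30

Rate ρ ≈ err_4/err_3 = 2.016e-3/3.939e-3 = 0.5118.
After j more steps, err_{4+j} ≈ 2.016e-3·ρ^j; need ρ^j ≤ 5.7e-12/2.016e-3 = 2.82738e-09.
j ≥ ln(2.82738e-09)/ln(0.5118) = -19.6839/-0.66982 = 29.387.
So 30 more iterations are needed.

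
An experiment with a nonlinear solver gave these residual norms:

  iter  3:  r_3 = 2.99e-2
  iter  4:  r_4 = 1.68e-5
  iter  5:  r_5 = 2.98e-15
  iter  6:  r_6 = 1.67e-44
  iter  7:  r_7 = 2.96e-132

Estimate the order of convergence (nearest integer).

3

Consecutive ratios: r_7/r_6 = 2.96e-132/1.67e-44 = 1.77246e-88, r_6/r_5 = 1.67e-44/2.98e-15 = 5.60403e-30.
p ≈ ln(1.77246e-88)/ln(5.60403e-30) = -202.0551/-67.3541 ≈ 3.00.
So the convergence is cubic (order 3).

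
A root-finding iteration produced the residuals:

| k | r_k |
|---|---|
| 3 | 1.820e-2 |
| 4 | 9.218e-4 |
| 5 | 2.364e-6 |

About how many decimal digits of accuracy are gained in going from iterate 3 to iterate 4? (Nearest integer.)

Digits gained ≈ log₁₀(r_3/r_4) = log₁₀(1.820e-2/9.218e-4) = log₁₀(19.744) ≈ 1.295.

1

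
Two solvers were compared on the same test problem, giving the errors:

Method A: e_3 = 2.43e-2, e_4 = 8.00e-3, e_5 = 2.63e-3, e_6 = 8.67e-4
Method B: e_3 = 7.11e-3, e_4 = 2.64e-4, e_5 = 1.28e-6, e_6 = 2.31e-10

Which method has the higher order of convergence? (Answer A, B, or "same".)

Method A: p ≈ ln(8.67e-4/2.63e-3)/ln(2.63e-3/8.00e-3) ≈ 1.00.
Method B: p ≈ ln(2.31e-10/1.28e-6)/ln(1.28e-6/2.64e-4) ≈ 1.62.
Method B has the higher order (≈1.6 vs ≈1.0).

B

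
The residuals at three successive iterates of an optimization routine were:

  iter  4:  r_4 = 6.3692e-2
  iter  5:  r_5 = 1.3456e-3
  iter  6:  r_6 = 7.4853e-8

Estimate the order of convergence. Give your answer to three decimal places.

p ≈ ln(r_6/r_5) / ln(r_5/r_4)
  = ln(7.4853e-8/1.3456e-3) / ln(1.3456e-3/6.3692e-2)
  = ln(5.5628e-05) / ln(0.0211267)
  = -9.796824 / -3.857218 ≈ 2.539868

2.540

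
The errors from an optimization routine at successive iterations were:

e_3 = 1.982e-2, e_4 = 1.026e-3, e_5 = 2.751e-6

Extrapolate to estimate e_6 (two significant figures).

2.0e-11

First estimate the order: p ≈ ln(e_5/e_4) / ln(e_4/e_3) = ln(2.751e-6/1.026e-3)/ln(1.026e-3/1.982e-2) = ln(0.00268129)/ln(0.0517659) ≈ 1.9998.
Then e_6 ≈ e_5·(e_5/e_4)^p = 2.751e-6·(0.00268129)^1.9998 = 2.751e-6·7.19784e-06 ≈ 1.98e-11.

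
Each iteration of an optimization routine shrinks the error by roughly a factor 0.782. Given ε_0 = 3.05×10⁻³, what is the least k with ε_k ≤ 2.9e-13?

After k steps, ε_k ≈ 3.05×10⁻³·0.782^k.
Need 0.782^k ≤ 2.9e-13/3.05×10⁻³ = 9.5082e-11.
k ≥ ln(9.5082e-11)/ln(0.782) = -23.0763/-0.24590 = 93.844.
Smallest integer k = 94.

94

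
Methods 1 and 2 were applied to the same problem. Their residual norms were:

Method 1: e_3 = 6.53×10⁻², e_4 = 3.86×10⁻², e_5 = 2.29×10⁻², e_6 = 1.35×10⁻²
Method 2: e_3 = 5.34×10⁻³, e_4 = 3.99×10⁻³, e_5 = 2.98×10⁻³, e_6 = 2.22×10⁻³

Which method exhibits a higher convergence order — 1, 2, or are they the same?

same

Method 1: p ≈ ln(1.35×10⁻²/2.29×10⁻²)/ln(2.29×10⁻²/3.86×10⁻²) ≈ 1.01.
Method 2: p ≈ ln(2.22×10⁻³/2.98×10⁻³)/ln(2.98×10⁻³/3.99×10⁻³) ≈ 1.01.
Both orders ≈ 1.0 — effectively the same.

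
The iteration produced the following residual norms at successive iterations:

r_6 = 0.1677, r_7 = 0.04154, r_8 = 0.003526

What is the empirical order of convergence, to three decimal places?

p ≈ ln(r_8/r_7) / ln(r_7/r_6)
  = ln(0.003526/0.04154) / ln(0.04154/0.1677)
  = ln(0.084882) / ln(0.247704)
  = -2.466493 / -1.395521 ≈ 1.767435

1.767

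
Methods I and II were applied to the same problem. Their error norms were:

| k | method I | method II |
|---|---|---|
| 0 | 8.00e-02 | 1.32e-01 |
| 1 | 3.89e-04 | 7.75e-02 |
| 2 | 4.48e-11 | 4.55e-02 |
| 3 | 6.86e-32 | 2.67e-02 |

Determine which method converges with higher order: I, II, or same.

Method I: p ≈ ln(6.86e-32/4.48e-11)/ln(4.48e-11/3.89e-04) ≈ 3.00.
Method II: p ≈ ln(2.67e-02/4.55e-02)/ln(4.55e-02/7.75e-02) ≈ 1.00.
Method I has the higher order (≈3.0 vs ≈1.0).

I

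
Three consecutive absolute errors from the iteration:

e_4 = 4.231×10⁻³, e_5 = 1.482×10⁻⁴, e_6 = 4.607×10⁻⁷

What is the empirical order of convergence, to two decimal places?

1.72

p ≈ ln(e_6/e_5) / ln(e_5/e_4)
  = ln(4.607×10⁻⁷/1.482×10⁻⁴) / ln(1.482×10⁻⁴/4.231×10⁻³)
  = ln(0.00310864) / ln(0.0350272)
  = -5.77357 / -3.35163 ≈ 1.72262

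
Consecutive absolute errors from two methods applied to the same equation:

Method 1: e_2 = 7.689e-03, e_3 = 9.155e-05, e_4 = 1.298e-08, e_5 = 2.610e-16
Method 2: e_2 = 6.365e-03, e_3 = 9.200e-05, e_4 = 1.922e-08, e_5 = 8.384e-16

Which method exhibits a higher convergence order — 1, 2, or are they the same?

Method 1: p ≈ ln(2.610e-16/1.298e-08)/ln(1.298e-08/9.155e-05) ≈ 2.00.
Method 2: p ≈ ln(8.384e-16/1.922e-08)/ln(1.922e-08/9.200e-05) ≈ 2.00.
Both orders ≈ 2.0 — effectively the same.

same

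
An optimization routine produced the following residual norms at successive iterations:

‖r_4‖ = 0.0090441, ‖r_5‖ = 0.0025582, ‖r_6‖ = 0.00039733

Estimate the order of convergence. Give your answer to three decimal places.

p ≈ ln(‖r_6‖/‖r_5‖) / ln(‖r_5‖/‖r_4‖)
  = ln(0.00039733/0.0025582) / ln(0.0025582/0.0090441)
  = ln(0.155316) / ln(0.282858)
  = -1.862294 / -1.262810 ≈ 1.474722

1.475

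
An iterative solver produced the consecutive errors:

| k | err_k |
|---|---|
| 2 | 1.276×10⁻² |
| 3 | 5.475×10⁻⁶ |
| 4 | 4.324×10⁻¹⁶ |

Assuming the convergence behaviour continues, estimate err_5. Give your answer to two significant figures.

2.1e-46

First estimate the order: p ≈ ln(err_4/err_3) / ln(err_3/err_2) = ln(4.324×10⁻¹⁶/5.475×10⁻⁶)/ln(5.475×10⁻⁶/1.276×10⁻²) = ln(7.89772e-11)/ln(0.000429075) ≈ 3.0000.
Then err_5 ≈ err_4·(err_4/err_3)^p = 4.324×10⁻¹⁶·(7.89772e-11)^3.0000 = 4.324×10⁻¹⁶·4.92612e-31 ≈ 2.13e-46.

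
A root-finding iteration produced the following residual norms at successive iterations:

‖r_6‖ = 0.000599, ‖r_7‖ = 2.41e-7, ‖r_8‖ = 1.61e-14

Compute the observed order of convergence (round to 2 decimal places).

2.11

p ≈ ln(‖r_8‖/‖r_7‖) / ln(‖r_7‖/‖r_6‖)
  = ln(1.61e-14/2.41e-7) / ln(2.41e-7/0.000599)
  = ln(6.6805e-08) / ln(0.000402337)
  = -16.52149 / -7.81822 ≈ 2.11320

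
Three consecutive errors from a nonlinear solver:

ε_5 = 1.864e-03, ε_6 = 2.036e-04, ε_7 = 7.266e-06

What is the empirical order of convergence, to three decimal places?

p ≈ ln(ε_7/ε_6) / ln(ε_6/ε_5)
  = ln(7.266e-06/2.036e-04) / ln(2.036e-04/1.864e-03)
  = ln(0.0356876) / ln(0.109227)
  = -3.332952 / -2.214327 ≈ 1.505176

1.505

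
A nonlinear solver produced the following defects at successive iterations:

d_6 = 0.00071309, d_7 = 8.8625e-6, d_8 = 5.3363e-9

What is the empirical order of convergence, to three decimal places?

1.690

p ≈ ln(d_8/d_7) / ln(d_7/d_6)
  = ln(5.3363e-9/8.8625e-6) / ln(8.8625e-6/0.00071309)
  = ln(0.000602121) / ln(0.0124283)
  = -7.415052 / -4.387779 ≈ 1.689933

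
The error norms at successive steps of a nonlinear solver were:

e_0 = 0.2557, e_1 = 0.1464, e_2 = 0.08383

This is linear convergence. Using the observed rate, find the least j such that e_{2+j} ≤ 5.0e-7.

Rate ρ ≈ e_2/e_1 = 0.08383/0.1464 = 0.5726.
After j more steps, e_{2+j} ≈ 0.08383·ρ^j; need ρ^j ≤ 5.0e-7/0.08383 = 5.96445e-06.
j ≥ ln(5.96445e-06)/ln(0.5726) = -12.0297/-0.55757 = 21.575.
So 22 more iterations are needed.

22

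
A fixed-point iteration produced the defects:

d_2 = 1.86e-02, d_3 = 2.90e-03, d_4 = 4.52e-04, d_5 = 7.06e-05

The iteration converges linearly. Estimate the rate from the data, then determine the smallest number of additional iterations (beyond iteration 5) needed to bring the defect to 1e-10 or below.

8

Rate ρ ≈ d_5/d_4 = 7.06e-05/4.52e-04 = 0.1562.
After j more steps, d_{5+j} ≈ 7.06e-05·ρ^j; need ρ^j ≤ 1e-10/7.06e-05 = 1.41643e-06.
j ≥ ln(1.41643e-06)/ln(0.1562) = -13.4674/-1.85662 = 7.254.
So 8 more iterations are needed.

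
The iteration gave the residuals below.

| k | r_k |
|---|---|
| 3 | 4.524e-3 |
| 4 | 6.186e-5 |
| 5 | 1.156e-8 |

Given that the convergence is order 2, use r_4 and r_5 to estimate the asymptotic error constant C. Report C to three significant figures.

3.02

C ≈ r_5 / r_4^2
  = 1.156e-8 / (6.186e-5)^2
  = 1.156e-8 / 3.82666e-09 ≈ 3.0209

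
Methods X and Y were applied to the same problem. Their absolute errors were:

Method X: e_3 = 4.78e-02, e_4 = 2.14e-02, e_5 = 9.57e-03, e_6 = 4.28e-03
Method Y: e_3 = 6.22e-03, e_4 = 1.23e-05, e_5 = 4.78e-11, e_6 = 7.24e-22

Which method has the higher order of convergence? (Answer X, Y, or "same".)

Method X: p ≈ ln(4.28e-03/9.57e-03)/ln(9.57e-03/2.14e-02) ≈ 1.00.
Method Y: p ≈ ln(7.24e-22/4.78e-11)/ln(4.78e-11/1.23e-05) ≈ 2.00.
Method Y has the higher order (≈2.0 vs ≈1.0).

Y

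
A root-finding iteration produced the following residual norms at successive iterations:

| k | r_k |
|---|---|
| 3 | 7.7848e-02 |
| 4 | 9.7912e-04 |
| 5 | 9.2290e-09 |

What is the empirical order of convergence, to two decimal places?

p ≈ ln(r_5/r_4) / ln(r_4/r_3)
  = ln(9.2290e-09/9.7912e-04) / ln(9.7912e-04/7.7848e-02)
  = ln(9.42581e-06) / ln(0.0125773)
  = -11.57206 / -4.37586 ≈ 2.64452

2.64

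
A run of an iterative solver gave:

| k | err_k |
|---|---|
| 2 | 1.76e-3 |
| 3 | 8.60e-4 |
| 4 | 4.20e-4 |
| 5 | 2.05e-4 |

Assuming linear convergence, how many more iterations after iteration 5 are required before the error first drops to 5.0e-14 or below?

Rate ρ ≈ err_5/err_4 = 2.05e-4/4.20e-4 = 0.4881.
After j more steps, err_{5+j} ≈ 2.05e-4·ρ^j; need ρ^j ≤ 5.0e-14/2.05e-4 = 2.43902e-10.
j ≥ ln(2.43902e-10)/ln(0.4881) = -22.1343/-0.71723 = 30.861.
So 31 more iterations are needed.

31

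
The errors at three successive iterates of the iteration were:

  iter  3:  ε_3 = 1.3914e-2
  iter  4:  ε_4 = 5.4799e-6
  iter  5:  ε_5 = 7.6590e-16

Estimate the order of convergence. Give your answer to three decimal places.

2.894

p ≈ ln(ε_5/ε_4) / ln(ε_4/ε_3)
  = ln(7.6590e-16/5.4799e-6) / ln(5.4799e-6/1.3914e-2)
  = ln(1.39765e-10) / ln(0.000393841)
  = -22.691059 / -7.839563 ≈ 2.894429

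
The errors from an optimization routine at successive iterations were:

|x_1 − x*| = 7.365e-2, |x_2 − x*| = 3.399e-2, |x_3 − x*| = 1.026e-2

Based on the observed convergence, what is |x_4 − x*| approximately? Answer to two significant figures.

1.6e-3

First estimate the order: p ≈ ln(|x_3 − x*|/|x_2 − x*|) / ln(|x_2 − x*|/|x_1 − x*|) = ln(1.026e-2/3.399e-2)/ln(3.399e-2/7.365e-2) = ln(0.301853)/ln(0.461507) ≈ 1.5490.
Then |x_4 − x*| ≈ |x_3 − x*|·(|x_3 − x*|/|x_2 − x*|)^p = 1.026e-2·(0.301853)^1.5490 = 1.026e-2·0.156388 ≈ 0.001605.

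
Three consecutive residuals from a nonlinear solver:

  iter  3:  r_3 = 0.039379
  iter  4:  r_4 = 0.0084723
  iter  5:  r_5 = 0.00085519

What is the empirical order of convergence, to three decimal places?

p ≈ ln(r_5/r_4) / ln(r_4/r_3)
  = ln(0.00085519/0.0084723) / ln(0.0084723/0.039379)
  = ln(0.10094) / ln(0.215148)
  = -2.293229 / -1.536429 ≈ 1.492571

1.493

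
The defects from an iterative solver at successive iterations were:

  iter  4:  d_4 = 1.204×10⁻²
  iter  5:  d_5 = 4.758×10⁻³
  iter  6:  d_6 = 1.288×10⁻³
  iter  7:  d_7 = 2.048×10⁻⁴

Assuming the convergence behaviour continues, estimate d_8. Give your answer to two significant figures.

1.5e-5

First estimate the order: p ≈ ln(d_7/d_6) / ln(d_6/d_5) = ln(2.048×10⁻⁴/1.288×10⁻³)/ln(1.288×10⁻³/4.758×10⁻³) = ln(0.159006)/ln(0.270702) ≈ 1.4072.
Then d_8 ≈ d_7·(d_7/d_6)^p = 2.048×10⁻⁴·(0.159006)^1.4072 = 2.048×10⁻⁴·0.0752019 ≈ 1.54e-05.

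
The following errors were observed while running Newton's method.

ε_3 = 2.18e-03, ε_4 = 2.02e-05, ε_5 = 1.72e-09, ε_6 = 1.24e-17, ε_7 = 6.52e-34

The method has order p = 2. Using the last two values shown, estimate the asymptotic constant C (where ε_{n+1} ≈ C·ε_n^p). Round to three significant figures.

4.24

C ≈ ε_7 / ε_6^2
  = 6.52e-34 / (1.24e-17)^2
  = 6.52e-34 / 1.5376e-34 ≈ 4.2404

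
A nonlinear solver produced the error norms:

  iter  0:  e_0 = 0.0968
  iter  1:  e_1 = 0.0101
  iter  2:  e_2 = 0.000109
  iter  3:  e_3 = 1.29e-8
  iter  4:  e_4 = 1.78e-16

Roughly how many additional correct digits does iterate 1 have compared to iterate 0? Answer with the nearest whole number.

Digits gained ≈ log₁₀(e_0/e_1) = log₁₀(0.0968/0.0101) = log₁₀(9.58416) ≈ 0.982.

1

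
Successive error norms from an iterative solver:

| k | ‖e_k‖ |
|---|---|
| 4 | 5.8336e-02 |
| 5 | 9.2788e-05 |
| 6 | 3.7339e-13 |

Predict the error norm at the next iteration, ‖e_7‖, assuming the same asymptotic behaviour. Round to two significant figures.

First estimate the order: p ≈ ln(‖e_6‖/‖e_5‖) / ln(‖e_5‖/‖e_4‖) = ln(3.7339e-13/9.2788e-05)/ln(9.2788e-05/5.8336e-02) = ln(4.02412e-09)/ln(0.00159058) ≈ 3.0000.
Then ‖e_7‖ ≈ ‖e_6‖·(‖e_6‖/‖e_5‖)^p = 3.7339e-13·(4.02412e-09)^3.0000 = 3.7339e-13·6.51648e-26 ≈ 2.433e-38.

2.4e-38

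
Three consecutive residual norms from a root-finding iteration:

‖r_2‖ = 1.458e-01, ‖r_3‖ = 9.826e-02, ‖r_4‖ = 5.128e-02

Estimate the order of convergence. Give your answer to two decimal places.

1.65

p ≈ ln(‖r_4‖/‖r_3‖) / ln(‖r_3‖/‖r_2‖)
  = ln(5.128e-02/9.826e-02) / ln(9.826e-02/1.458e-01)
  = ln(0.521881) / ln(0.673937)
  = -0.65032 / -0.39462 ≈ 1.64797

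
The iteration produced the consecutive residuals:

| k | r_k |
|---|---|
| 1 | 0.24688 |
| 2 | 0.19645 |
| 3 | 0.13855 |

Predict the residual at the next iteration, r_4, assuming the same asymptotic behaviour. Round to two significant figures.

8.1e-2

First estimate the order: p ≈ ln(r_3/r_2) / ln(r_2/r_1) = ln(0.13855/0.19645)/ln(0.19645/0.24688) = ln(0.705269)/ln(0.795731) ≈ 1.5282.
Then r_4 ≈ r_3·(r_3/r_2)^p = 0.13855·(0.705269)^1.5282 = 0.13855·0.586483 ≈ 0.08126.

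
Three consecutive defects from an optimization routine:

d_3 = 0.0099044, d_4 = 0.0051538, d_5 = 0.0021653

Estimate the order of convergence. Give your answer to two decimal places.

1.33

p ≈ ln(d_5/d_4) / ln(d_4/d_3)
  = ln(0.0021653/0.0051538) / ln(0.0051538/0.0099044)
  = ln(0.420137) / ln(0.520355)
  = -0.86717 / -0.65324 ≈ 1.32749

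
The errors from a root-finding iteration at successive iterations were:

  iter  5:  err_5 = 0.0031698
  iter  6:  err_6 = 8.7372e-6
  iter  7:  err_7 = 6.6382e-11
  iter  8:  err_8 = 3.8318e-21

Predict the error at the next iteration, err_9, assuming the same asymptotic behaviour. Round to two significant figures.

1.3e-41

First estimate the order: p ≈ ln(err_8/err_7) / ln(err_7/err_6) = ln(3.8318e-21/6.6382e-11)/ln(6.6382e-11/8.7372e-6) = ln(5.77235e-11)/ln(7.59763e-06) ≈ 2.0000.
Then err_9 ≈ err_8·(err_8/err_7)^p = 3.8318e-21·(5.77235e-11)^2.0000 = 3.8318e-21·3.332e-21 ≈ 1.277e-41.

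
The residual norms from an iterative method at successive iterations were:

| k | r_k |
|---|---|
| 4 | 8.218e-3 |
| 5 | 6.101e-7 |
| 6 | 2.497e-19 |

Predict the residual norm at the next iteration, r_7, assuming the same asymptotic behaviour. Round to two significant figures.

First estimate the order: p ≈ ln(r_6/r_5) / ln(r_5/r_4) = ln(2.497e-19/6.101e-7)/ln(6.101e-7/8.218e-3) = ln(4.09277e-13)/ln(7.42395e-05) ≈ 3.0000.
Then r_7 ≈ r_6·(r_6/r_5)^p = 2.497e-19·(4.09277e-13)^3.0000 = 2.497e-19·6.8557e-38 ≈ 1.712e-56.

1.7e-56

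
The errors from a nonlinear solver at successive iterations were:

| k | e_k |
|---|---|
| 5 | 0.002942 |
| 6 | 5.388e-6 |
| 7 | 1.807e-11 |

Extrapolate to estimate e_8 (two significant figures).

2.0e-22

First estimate the order: p ≈ ln(e_7/e_6) / ln(e_6/e_5) = ln(1.807e-11/5.388e-6)/ln(5.388e-6/0.002942) = ln(3.35375e-06)/ln(0.00183141) ≈ 2.0000.
Then e_8 ≈ e_7·(e_7/e_6)^p = 1.807e-11·(3.35375e-06)^2.0000 = 1.807e-11·1.12476e-11 ≈ 2.032e-22.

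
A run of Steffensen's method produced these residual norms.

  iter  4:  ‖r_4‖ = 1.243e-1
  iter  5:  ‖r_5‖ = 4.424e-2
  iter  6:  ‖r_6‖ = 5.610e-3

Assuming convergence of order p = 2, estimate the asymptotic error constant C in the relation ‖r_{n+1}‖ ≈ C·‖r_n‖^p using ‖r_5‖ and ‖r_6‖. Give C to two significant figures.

2.9

C ≈ ‖r_6‖ / ‖r_5‖^2
  = 5.610e-3 / (4.424e-2)^2
  = 5.610e-3 / 0.00195718 ≈ 2.8664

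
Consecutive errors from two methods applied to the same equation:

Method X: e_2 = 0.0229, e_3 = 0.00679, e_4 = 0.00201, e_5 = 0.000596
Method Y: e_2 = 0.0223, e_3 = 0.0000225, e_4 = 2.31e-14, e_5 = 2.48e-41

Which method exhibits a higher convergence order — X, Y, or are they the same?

Method X: p ≈ ln(0.000596/0.00201)/ln(0.00201/0.00679) ≈ 1.00.
Method Y: p ≈ ln(2.48e-41/2.31e-14)/ln(2.31e-14/0.0000225) ≈ 3.00.
Method Y has the higher order (≈3.0 vs ≈1.0).

Y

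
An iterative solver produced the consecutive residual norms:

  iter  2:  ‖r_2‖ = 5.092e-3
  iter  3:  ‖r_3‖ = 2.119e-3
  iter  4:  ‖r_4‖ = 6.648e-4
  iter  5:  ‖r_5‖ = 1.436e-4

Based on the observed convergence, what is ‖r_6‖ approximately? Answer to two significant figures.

First estimate the order: p ≈ ln(‖r_5‖/‖r_4‖) / ln(‖r_4‖/‖r_3‖) = ln(1.436e-4/6.648e-4)/ln(6.648e-4/2.119e-3) = ln(0.216005)/ln(0.313733) ≈ 1.3220.
Then ‖r_6‖ ≈ ‖r_5‖·(‖r_5‖/‖r_4‖)^p = 1.436e-4·(0.216005)^1.3220 = 1.436e-4·0.131875 ≈ 1.894e-05.

1.9e-5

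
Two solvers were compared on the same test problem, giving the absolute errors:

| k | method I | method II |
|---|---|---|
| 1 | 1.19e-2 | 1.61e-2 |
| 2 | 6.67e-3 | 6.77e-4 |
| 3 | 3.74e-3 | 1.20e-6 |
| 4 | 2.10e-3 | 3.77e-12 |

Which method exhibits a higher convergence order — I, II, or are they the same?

II

Method I: p ≈ ln(2.10e-3/3.74e-3)/ln(3.74e-3/6.67e-3) ≈ 1.00.
Method II: p ≈ ln(3.77e-12/1.20e-6)/ln(1.20e-6/6.77e-4) ≈ 2.00.
Method II has the higher order (≈2.0 vs ≈1.0).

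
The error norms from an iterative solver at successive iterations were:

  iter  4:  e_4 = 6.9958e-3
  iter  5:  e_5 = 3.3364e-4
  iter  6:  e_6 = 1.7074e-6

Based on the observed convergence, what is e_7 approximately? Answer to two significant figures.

First estimate the order: p ≈ ln(e_6/e_5) / ln(e_5/e_4) = ln(1.7074e-6/3.3364e-4)/ln(3.3364e-4/6.9958e-3) = ln(0.00511749)/ln(0.0476915) ≈ 1.7335.
Then e_7 ≈ e_6·(e_6/e_5)^p = 1.7074e-6·(0.00511749)^1.7335 = 1.7074e-6·0.000106819 ≈ 1.824e-10.

1.8e-10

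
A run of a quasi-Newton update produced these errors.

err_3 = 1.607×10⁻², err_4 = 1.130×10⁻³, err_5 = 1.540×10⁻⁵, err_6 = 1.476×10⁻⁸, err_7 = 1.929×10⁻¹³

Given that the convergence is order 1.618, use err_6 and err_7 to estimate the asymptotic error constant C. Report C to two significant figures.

C ≈ err_7 / err_6^1.618
  = 1.929×10⁻¹³ / (1.476×10⁻⁸)^1.618
  = 1.929×10⁻¹³ / 2.1359e-13 ≈ 0.90313

0.90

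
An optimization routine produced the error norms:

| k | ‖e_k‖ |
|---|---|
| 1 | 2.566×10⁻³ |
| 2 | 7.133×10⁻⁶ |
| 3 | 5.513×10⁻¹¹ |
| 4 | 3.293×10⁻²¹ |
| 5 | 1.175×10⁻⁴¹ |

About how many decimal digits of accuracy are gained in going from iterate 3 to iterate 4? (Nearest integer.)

10

Digits gained ≈ log₁₀(‖e_3‖/‖e_4‖) = log₁₀(5.513×10⁻¹¹/3.293×10⁻²¹) = log₁₀(1.67416e+10) ≈ 10.224.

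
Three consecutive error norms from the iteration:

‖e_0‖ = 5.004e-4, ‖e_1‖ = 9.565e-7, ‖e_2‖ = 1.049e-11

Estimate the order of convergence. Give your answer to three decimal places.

1.824

p ≈ ln(‖e_2‖/‖e_1‖) / ln(‖e_1‖/‖e_0‖)
  = ln(1.049e-11/9.565e-7) / ln(9.565e-7/5.004e-4)
  = ln(1.09671e-05) / ln(0.00191147)
  = -11.420611 / -6.259883 ≈ 1.824413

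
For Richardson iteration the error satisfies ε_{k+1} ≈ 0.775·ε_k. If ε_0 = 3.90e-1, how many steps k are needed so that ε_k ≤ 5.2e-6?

After k steps, ε_k ≈ 3.90e-1·0.775^k.
Need 0.775^k ≤ 5.2e-6/3.90e-1 = 1.33333e-05.
k ≥ ln(1.33333e-05)/ln(0.775) = -11.2252/-0.25489 = 44.039.
Smallest integer k = 45.

45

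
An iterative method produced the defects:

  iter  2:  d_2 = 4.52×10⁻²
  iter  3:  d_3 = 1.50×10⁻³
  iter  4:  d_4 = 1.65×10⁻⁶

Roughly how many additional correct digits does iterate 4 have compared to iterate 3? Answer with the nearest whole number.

Digits gained ≈ log₁₀(d_3/d_4) = log₁₀(1.50×10⁻³/1.65×10⁻⁶) = log₁₀(909.091) ≈ 2.959.

3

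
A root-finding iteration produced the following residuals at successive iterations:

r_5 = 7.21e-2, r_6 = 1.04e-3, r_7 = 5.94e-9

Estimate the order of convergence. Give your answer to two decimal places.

2.85

p ≈ ln(r_7/r_6) / ln(r_6/r_5)
  = ln(5.94e-9/1.04e-3) / ln(1.04e-3/7.21e-2)
  = ln(5.71154e-06) / ln(0.0144244)
  = -12.07302 / -4.23883 ≈ 2.84820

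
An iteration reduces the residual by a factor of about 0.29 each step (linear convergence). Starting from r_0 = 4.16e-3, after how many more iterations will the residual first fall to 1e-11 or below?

After k steps, r_k ≈ 4.16e-3·0.29^k.
Need 0.29^k ≤ 1e-11/4.16e-3 = 2.40385e-09.
k ≥ ln(2.40385e-09)/ln(0.29) = -19.8462/-1.23787 = 16.033.
Smallest integer k = 17.

17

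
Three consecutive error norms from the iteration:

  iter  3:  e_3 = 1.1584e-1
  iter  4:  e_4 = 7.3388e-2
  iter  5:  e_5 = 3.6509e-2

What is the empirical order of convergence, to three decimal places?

p ≈ ln(e_5/e_4) / ln(e_4/e_3)
  = ln(3.6509e-2/7.3388e-2) / ln(7.3388e-2/1.1584e-1)
  = ln(0.497479) / ln(0.633529)
  = -0.698202 / -0.456450 ≈ 1.529635

1.530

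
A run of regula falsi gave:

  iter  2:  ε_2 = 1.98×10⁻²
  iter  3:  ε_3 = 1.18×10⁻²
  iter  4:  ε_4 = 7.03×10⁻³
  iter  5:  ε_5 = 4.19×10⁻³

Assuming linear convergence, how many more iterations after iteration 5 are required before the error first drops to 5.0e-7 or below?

Rate ρ ≈ ε_5/ε_4 = 4.19×10⁻³/7.03×10⁻³ = 0.5960.
After j more steps, ε_{5+j} ≈ 4.19×10⁻³·ρ^j; need ρ^j ≤ 5.0e-7/4.19×10⁻³ = 0.000119332.
j ≥ ln(0.000119332)/ln(0.5960) = -9.0336/-0.51751 = 17.456.
So 18 more iterations are needed.

18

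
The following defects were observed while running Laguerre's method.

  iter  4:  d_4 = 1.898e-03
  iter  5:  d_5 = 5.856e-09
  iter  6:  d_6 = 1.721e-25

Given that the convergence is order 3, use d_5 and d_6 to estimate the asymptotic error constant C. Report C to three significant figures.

0.857

C ≈ d_6 / d_5^3
  = 1.721e-25 / (5.856e-09)^3
  = 1.721e-25 / 2.00818e-25 ≈ 0.85699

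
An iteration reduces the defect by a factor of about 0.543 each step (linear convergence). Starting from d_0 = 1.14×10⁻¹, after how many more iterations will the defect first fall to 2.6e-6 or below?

After k steps, d_k ≈ 1.14×10⁻¹·0.543^k.
Need 0.543^k ≤ 2.6e-6/1.14×10⁻¹ = 2.2807e-05.
k ≥ ln(2.2807e-05)/ln(0.543) = -10.6884/-0.61065 = 17.503.
Smallest integer k = 18.

18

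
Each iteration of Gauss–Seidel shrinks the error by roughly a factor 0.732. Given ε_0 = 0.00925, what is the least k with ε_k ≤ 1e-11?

67

After k steps, ε_k ≈ 0.00925·0.732^k.
Need 0.732^k ≤ 1e-11/0.00925 = 1.08108e-09.
k ≥ ln(1.08108e-09)/ln(0.732) = -20.6453/-0.31197 = 66.177.
Smallest integer k = 67.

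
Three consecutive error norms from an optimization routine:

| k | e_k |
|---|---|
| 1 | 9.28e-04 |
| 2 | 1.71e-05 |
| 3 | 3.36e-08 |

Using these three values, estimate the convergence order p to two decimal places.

1.56

p ≈ ln(e_3/e_2) / ln(e_2/e_1)
  = ln(3.36e-08/1.71e-05) / ln(1.71e-05/9.28e-04)
  = ln(0.00196491) / ln(0.0184267)
  = -6.23231 / -3.99395 ≈ 1.56044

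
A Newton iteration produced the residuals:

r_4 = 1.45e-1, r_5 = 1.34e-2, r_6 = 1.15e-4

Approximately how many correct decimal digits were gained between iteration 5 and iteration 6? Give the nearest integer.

Digits gained ≈ log₁₀(r_5/r_6) = log₁₀(1.34e-2/1.15e-4) = log₁₀(116.522) ≈ 2.066.

2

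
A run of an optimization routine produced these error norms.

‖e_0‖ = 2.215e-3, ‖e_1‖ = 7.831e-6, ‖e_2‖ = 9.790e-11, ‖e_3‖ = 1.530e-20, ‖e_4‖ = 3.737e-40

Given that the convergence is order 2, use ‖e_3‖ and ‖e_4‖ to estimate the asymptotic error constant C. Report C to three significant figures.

1.60

C ≈ ‖e_4‖ / ‖e_3‖^2
  = 3.737e-40 / (1.530e-20)^2
  = 3.737e-40 / 2.3409e-40 ≈ 1.5964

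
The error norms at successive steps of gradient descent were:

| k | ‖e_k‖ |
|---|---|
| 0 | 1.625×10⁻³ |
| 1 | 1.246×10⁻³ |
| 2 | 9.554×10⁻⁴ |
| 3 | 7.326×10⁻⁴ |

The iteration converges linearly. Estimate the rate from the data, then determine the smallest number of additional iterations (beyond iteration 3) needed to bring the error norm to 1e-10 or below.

Rate ρ ≈ ‖e_3‖/‖e_2‖ = 7.326×10⁻⁴/9.554×10⁻⁴ = 0.7668.
After j more steps, ‖e_{3+j}‖ ≈ 7.326×10⁻⁴·ρ^j; need ρ^j ≤ 1e-10/7.326×10⁻⁴ = 1.365e-07.
j ≥ ln(1.365e-07)/ln(0.7668) = -15.8069/-0.26553 = 59.530.
So 60 more iterations are needed.

60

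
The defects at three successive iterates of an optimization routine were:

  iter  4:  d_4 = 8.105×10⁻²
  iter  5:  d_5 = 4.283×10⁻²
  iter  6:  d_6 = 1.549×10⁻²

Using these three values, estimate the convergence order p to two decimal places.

p ≈ ln(d_6/d_5) / ln(d_5/d_4)
  = ln(1.549×10⁻²/4.283×10⁻²) / ln(4.283×10⁻²/8.105×10⁻²)
  = ln(0.361662) / ln(0.528439)
  = -1.01705 / -0.63783 ≈ 1.59455

1.59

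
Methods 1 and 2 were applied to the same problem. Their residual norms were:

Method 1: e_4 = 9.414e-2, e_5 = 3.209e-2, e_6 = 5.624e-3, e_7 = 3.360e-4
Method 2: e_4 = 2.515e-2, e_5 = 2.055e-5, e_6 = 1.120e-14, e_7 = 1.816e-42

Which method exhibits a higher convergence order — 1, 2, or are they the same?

Method 1: p ≈ ln(3.360e-4/5.624e-3)/ln(5.624e-3/3.209e-2) ≈ 1.62.
Method 2: p ≈ ln(1.816e-42/1.120e-14)/ln(1.120e-14/2.055e-5) ≈ 3.00.
Method 2 has the higher order (≈3.0 vs ≈1.6).

2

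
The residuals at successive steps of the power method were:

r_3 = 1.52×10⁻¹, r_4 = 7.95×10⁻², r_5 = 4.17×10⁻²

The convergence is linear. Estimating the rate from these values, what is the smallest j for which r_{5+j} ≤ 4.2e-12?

Rate ρ ≈ r_5/r_4 = 4.17×10⁻²/7.95×10⁻² = 0.5245.
After j more steps, r_{5+j} ≈ 4.17×10⁻²·ρ^j; need ρ^j ≤ 4.2e-12/4.17×10⁻² = 1.00719e-10.
j ≥ ln(1.00719e-10)/ln(0.5245) = -23.0187/-0.64531 = 35.671.
So 36 more iterations are needed.

36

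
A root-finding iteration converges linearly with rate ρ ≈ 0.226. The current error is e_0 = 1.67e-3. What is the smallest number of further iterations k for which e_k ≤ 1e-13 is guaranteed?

After k steps, e_k ≈ 1.67e-3·0.226^k.
Need 0.226^k ≤ 1e-13/1.67e-3 = 5.98802e-11.
k ≥ ln(5.98802e-11)/ln(0.226) = -23.5387/-1.48722 = 15.827.
Smallest integer k = 16.

16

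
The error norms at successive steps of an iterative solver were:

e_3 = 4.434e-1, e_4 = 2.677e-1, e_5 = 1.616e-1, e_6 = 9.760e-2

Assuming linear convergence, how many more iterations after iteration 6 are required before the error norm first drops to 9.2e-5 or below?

14

Rate ρ ≈ e_6/e_5 = 9.760e-2/1.616e-1 = 0.6040.
After j more steps, e_{6+j} ≈ 9.760e-2·ρ^j; need ρ^j ≤ 9.2e-5/9.760e-2 = 0.000942623.
j ≥ ln(0.000942623)/ln(0.6040) = -6.9668/-0.50418 = 13.818.
So 14 more iterations are needed.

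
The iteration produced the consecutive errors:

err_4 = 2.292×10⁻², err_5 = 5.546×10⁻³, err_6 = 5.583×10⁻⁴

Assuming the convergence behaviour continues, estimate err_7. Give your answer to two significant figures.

1.4e-5

First estimate the order: p ≈ ln(err_6/err_5) / ln(err_5/err_4) = ln(5.583×10⁻⁴/5.546×10⁻³)/ln(5.546×10⁻³/2.292×10⁻²) = ln(0.100667)/ln(0.241972) ≈ 1.6181.
Then err_7 ≈ err_6·(err_6/err_5)^p = 5.583×10⁻⁴·(0.100667)^1.6181 = 5.583×10⁻⁴·0.0243541 ≈ 1.36e-05.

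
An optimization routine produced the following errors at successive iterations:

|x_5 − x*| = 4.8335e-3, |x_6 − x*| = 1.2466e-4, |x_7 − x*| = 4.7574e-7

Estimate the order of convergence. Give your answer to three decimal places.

1.522

p ≈ ln(|x_7 − x*|/|x_6 − x*|) / ln(|x_6 − x*|/|x_5 − x*|)
  = ln(4.7574e-7/1.2466e-4) / ln(1.2466e-4/4.8335e-3)
  = ln(0.0038163) / ln(0.0257908)
  = -5.568474 / -3.657737 ≈ 1.522382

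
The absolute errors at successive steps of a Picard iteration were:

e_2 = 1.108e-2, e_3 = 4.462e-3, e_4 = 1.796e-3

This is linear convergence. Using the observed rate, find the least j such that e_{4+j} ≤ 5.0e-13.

25

Rate ρ ≈ e_4/e_3 = 1.796e-3/4.462e-3 = 0.4025.
After j more steps, e_{4+j} ≈ 1.796e-3·ρ^j; need ρ^j ≤ 5.0e-13/1.796e-3 = 2.78396e-10.
j ≥ ln(2.78396e-10)/ln(0.4025) = -22.0020/-0.91006 = 24.176.
So 25 more iterations are needed.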